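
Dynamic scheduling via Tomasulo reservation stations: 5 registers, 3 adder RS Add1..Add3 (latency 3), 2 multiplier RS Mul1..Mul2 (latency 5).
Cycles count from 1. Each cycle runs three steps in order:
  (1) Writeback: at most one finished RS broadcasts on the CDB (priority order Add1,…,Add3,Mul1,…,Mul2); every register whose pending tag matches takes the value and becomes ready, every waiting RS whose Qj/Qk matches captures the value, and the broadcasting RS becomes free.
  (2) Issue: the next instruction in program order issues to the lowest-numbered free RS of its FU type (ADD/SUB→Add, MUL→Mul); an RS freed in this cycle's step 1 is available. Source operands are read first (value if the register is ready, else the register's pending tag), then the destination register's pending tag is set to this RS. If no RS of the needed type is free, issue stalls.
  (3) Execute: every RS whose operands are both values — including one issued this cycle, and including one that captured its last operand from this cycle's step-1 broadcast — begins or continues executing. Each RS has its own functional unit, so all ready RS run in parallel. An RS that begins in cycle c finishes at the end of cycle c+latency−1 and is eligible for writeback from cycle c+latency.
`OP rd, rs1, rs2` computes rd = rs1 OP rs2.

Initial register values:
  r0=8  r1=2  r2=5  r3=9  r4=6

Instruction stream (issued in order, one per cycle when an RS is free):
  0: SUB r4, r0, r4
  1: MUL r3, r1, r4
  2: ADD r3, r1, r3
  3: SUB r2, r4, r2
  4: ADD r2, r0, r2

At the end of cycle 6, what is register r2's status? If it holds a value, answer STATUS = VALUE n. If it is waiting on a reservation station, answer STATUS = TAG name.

  c1: issue SUB r4<-Add1  regs: r0:8,r1:2,r2:5,r3:9,r4:Add1
  c2: issue MUL r3<-Mul1  regs: r0:8,r1:2,r2:5,r3:Mul1,r4:Add1
  c3: issue ADD r3<-Add2  regs: r0:8,r1:2,r2:5,r3:Add2,r4:Add1
  c4: CDB Add1=2; issue SUB r2<-Add1  regs: r0:8,r1:2,r2:Add1,r3:Add2,r4:2
  c5: issue ADD r2<-Add3  regs: r0:8,r1:2,r2:Add3,r3:Add2,r4:2
  c6: -  regs: r0:8,r1:2,r2:Add3,r3:Add2,r4:2

STATUS = TAG Add3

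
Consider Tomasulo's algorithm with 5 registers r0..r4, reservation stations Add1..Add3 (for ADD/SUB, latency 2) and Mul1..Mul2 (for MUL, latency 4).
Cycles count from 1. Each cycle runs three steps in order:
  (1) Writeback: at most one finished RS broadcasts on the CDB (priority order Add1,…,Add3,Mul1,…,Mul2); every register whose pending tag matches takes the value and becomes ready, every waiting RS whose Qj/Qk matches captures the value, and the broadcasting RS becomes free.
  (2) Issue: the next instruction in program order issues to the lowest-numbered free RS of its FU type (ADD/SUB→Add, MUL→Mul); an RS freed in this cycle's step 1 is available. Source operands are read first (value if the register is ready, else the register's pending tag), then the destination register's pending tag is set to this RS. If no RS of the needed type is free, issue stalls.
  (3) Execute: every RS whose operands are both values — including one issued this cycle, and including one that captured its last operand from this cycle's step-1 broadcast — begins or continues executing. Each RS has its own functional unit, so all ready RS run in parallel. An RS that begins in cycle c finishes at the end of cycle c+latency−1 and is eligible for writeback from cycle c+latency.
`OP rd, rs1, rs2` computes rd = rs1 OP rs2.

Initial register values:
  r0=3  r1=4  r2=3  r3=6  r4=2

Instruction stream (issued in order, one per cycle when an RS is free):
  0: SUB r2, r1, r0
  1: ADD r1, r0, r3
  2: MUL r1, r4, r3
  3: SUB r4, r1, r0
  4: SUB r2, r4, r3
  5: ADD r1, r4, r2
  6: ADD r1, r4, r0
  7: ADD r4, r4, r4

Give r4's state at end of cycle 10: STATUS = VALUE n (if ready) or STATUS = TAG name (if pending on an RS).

STATUS = VALUE 9

  c1: issue SUB r2<-Add1  regs: r0:3,r1:4,r2:Add1,r3:6,r4:2
  c2: issue ADD r1<-Add2  regs: r0:3,r1:Add2,r2:Add1,r3:6,r4:2
  c3: CDB Add1=1; issue MUL r1<-Mul1  regs: r0:3,r1:Mul1,r2:1,r3:6,r4:2
  c4: CDB Add2=9; issue SUB r4<-Add1  regs: r0:3,r1:Mul1,r2:1,r3:6,r4:Add1
  c5: issue SUB r2<-Add2  regs: r0:3,r1:Mul1,r2:Add2,r3:6,r4:Add1
  c6: issue ADD r1<-Add3  regs: r0:3,r1:Add3,r2:Add2,r3:6,r4:Add1
  c7: CDB Mul1=12; stall  regs: r0:3,r1:Add3,r2:Add2,r3:6,r4:Add1
  c8: stall  regs: r0:3,r1:Add3,r2:Add2,r3:6,r4:Add1
  c9: CDB Add1=9; issue ADD r1<-Add1  regs: r0:3,r1:Add1,r2:Add2,r3:6,r4:9
  c10: stall  regs: r0:3,r1:Add1,r2:Add2,r3:6,r4:9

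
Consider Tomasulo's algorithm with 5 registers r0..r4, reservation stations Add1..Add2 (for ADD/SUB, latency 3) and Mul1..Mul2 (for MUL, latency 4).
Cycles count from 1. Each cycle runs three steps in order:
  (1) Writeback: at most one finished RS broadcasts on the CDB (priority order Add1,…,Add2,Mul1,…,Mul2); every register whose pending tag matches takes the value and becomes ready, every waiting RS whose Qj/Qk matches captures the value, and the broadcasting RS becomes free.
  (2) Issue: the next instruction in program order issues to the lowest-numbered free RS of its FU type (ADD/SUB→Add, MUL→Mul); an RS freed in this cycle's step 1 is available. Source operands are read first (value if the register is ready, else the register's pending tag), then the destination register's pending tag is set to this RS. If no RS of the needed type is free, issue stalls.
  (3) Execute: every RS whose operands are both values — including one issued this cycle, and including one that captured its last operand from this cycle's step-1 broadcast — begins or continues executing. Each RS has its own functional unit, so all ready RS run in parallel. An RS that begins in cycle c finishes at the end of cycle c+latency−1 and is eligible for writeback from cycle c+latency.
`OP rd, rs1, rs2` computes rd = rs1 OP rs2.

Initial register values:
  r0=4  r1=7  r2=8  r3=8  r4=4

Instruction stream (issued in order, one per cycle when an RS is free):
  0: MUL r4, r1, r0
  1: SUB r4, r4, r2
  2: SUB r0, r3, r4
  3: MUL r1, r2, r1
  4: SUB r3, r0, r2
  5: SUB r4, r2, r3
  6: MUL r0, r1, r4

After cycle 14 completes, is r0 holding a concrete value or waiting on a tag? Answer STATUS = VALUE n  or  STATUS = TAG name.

STATUS = TAG Mul1

  c1: issue MUL r4<-Mul1  regs: r0:4,r1:7,r2:8,r3:8,r4:Mul1
  c2: issue SUB r4<-Add1  regs: r0:4,r1:7,r2:8,r3:8,r4:Add1
  c3: issue SUB r0<-Add2  regs: r0:Add2,r1:7,r2:8,r3:8,r4:Add1
  c4: issue MUL r1<-Mul2  regs: r0:Add2,r1:Mul2,r2:8,r3:8,r4:Add1
  c5: CDB Mul1=28; stall  regs: r0:Add2,r1:Mul2,r2:8,r3:8,r4:Add1
  c6: stall  regs: r0:Add2,r1:Mul2,r2:8,r3:8,r4:Add1
  c7: stall  regs: r0:Add2,r1:Mul2,r2:8,r3:8,r4:Add1
  c8: CDB Add1=20; issue SUB r3<-Add1  regs: r0:Add2,r1:Mul2,r2:8,r3:Add1,r4:20
  c9: CDB Mul2=56; stall  regs: r0:Add2,r1:56,r2:8,r3:Add1,r4:20
  c10: stall  regs: r0:Add2,r1:56,r2:8,r3:Add1,r4:20
  c11: CDB Add2=-12; issue SUB r4<-Add2  regs: r0:-12,r1:56,r2:8,r3:Add1,r4:Add2
  c12: issue MUL r0<-Mul1  regs: r0:Mul1,r1:56,r2:8,r3:Add1,r4:Add2
  c13: -  regs: r0:Mul1,r1:56,r2:8,r3:Add1,r4:Add2
  c14: CDB Add1=-20  regs: r0:Mul1,r1:56,r2:8,r3:-20,r4:Add2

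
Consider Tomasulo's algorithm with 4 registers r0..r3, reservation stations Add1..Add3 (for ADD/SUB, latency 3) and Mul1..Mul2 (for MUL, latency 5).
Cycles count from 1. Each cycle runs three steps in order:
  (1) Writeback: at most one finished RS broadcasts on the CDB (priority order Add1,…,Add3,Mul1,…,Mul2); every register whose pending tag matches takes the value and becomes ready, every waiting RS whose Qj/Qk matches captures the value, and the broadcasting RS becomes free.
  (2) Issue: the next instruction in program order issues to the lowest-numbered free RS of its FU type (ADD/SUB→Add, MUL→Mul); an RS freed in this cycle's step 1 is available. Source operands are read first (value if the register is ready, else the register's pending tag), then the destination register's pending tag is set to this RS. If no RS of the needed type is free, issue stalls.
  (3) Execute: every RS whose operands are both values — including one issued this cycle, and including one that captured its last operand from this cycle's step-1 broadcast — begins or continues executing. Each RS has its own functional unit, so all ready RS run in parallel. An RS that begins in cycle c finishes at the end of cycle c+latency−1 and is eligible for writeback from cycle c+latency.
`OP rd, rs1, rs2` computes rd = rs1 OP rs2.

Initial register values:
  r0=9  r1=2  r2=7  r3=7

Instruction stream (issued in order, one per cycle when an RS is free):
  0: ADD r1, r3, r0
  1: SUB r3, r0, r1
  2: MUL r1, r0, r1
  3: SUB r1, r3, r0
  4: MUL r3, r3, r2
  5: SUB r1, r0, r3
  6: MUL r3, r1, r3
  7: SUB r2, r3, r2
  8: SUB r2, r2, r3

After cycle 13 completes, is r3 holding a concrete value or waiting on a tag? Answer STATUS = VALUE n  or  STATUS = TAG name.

c1: issue ADD r1<-Add1 | r0:9,r1:Add1,r2:7,r3:7
c2: issue SUB r3<-Add2 | r0:9,r1:Add1,r2:7,r3:Add2
c3: issue MUL r1<-Mul1 | r0:9,r1:Mul1,r2:7,r3:Add2
c4: CDB Add1=16; issue SUB r1<-Add1 | r0:9,r1:Add1,r2:7,r3:Add2
c5: issue MUL r3<-Mul2 | r0:9,r1:Add1,r2:7,r3:Mul2
c6: issue SUB r1<-Add3 | r0:9,r1:Add3,r2:7,r3:Mul2
c7: CDB Add2=-7; stall | r0:9,r1:Add3,r2:7,r3:Mul2
c8: stall | r0:9,r1:Add3,r2:7,r3:Mul2
c9: CDB Mul1=144; issue MUL r3<-Mul1 | r0:9,r1:Add3,r2:7,r3:Mul1
c10: CDB Add1=-16; issue SUB r2<-Add1 | r0:9,r1:Add3,r2:Add1,r3:Mul1
c11: issue SUB r2<-Add2 | r0:9,r1:Add3,r2:Add2,r3:Mul1
c12: CDB Mul2=-49 | r0:9,r1:Add3,r2:Add2,r3:Mul1
c13: - | r0:9,r1:Add3,r2:Add2,r3:Mul1

STATUS = TAG Mul1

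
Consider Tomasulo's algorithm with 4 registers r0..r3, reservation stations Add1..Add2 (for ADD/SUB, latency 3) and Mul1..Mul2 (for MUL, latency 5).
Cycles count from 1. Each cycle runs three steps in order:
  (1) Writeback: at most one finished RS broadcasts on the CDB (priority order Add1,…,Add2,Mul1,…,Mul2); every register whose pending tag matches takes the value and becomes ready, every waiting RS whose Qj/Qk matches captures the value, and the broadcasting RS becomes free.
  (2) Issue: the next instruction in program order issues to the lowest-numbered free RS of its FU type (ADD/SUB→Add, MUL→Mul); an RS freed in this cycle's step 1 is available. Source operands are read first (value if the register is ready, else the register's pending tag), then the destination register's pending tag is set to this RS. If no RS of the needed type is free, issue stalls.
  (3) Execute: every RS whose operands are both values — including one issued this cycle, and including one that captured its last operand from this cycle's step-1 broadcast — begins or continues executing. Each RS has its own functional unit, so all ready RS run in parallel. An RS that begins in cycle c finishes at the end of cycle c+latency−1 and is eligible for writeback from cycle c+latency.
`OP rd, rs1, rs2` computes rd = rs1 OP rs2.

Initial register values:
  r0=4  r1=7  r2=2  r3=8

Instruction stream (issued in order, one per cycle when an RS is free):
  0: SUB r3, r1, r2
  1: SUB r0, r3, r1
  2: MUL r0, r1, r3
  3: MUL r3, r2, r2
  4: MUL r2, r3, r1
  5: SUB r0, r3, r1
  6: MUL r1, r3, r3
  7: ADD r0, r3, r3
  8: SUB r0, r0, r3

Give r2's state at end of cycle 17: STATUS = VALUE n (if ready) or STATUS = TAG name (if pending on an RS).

STATUS = VALUE 28

  c1: issue SUB r3<-Add1  regs: r0:4,r1:7,r2:2,r3:Add1
  c2: issue SUB r0<-Add2  regs: r0:Add2,r1:7,r2:2,r3:Add1
  c3: issue MUL r0<-Mul1  regs: r0:Mul1,r1:7,r2:2,r3:Add1
  c4: CDB Add1=5; issue MUL r3<-Mul2  regs: r0:Mul1,r1:7,r2:2,r3:Mul2
  c5: stall  regs: r0:Mul1,r1:7,r2:2,r3:Mul2
  c6: stall  regs: r0:Mul1,r1:7,r2:2,r3:Mul2
  c7: CDB Add2=-2; stall  regs: r0:Mul1,r1:7,r2:2,r3:Mul2
  c8: stall  regs: r0:Mul1,r1:7,r2:2,r3:Mul2
  c9: CDB Mul1=35; issue MUL r2<-Mul1  regs: r0:35,r1:7,r2:Mul1,r3:Mul2
  c10: CDB Mul2=4; issue SUB r0<-Add1  regs: r0:Add1,r1:7,r2:Mul1,r3:4
  c11: issue MUL r1<-Mul2  regs: r0:Add1,r1:Mul2,r2:Mul1,r3:4
  c12: issue ADD r0<-Add2  regs: r0:Add2,r1:Mul2,r2:Mul1,r3:4
  c13: CDB Add1=-3; issue SUB r0<-Add1  regs: r0:Add1,r1:Mul2,r2:Mul1,r3:4
  c14: -  regs: r0:Add1,r1:Mul2,r2:Mul1,r3:4
  c15: CDB Add2=8  regs: r0:Add1,r1:Mul2,r2:Mul1,r3:4
  c16: CDB Mul1=28  regs: r0:Add1,r1:Mul2,r2:28,r3:4
  c17: CDB Mul2=16  regs: r0:Add1,r1:16,r2:28,r3:4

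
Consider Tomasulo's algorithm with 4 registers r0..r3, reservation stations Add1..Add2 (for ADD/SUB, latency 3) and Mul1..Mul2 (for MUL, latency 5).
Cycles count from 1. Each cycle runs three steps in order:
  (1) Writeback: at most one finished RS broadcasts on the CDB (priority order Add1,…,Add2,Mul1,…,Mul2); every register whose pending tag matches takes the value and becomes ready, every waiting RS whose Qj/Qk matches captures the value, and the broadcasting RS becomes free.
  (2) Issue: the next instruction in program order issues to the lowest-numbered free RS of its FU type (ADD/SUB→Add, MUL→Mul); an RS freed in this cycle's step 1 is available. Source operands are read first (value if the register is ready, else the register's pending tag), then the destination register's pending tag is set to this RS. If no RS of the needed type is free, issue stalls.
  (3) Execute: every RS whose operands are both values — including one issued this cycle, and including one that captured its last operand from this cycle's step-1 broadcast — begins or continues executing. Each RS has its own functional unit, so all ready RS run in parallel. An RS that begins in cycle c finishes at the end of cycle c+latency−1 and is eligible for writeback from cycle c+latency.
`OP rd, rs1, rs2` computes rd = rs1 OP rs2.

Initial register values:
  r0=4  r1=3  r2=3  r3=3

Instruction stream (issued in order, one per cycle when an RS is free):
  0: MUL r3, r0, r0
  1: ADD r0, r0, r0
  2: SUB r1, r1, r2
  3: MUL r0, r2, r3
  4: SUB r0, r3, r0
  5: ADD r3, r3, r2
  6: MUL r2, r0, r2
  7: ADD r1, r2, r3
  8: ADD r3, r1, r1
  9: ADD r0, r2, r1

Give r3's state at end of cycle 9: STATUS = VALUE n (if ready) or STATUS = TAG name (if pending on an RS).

cycle 1: issue MUL r3<-Mul1 // r0:4,r1:3,r2:3,r3:Mul1
cycle 2: issue ADD r0<-Add1 // r0:Add1,r1:3,r2:3,r3:Mul1
cycle 3: issue SUB r1<-Add2 // r0:Add1,r1:Add2,r2:3,r3:Mul1
cycle 4: issue MUL r0<-Mul2 // r0:Mul2,r1:Add2,r2:3,r3:Mul1
cycle 5: CDB Add1=8; issue SUB r0<-Add1 // r0:Add1,r1:Add2,r2:3,r3:Mul1
cycle 6: CDB Add2=0; issue ADD r3<-Add2 // r0:Add1,r1:0,r2:3,r3:Add2
cycle 7: CDB Mul1=16; issue MUL r2<-Mul1 // r0:Add1,r1:0,r2:Mul1,r3:Add2
cycle 8: stall // r0:Add1,r1:0,r2:Mul1,r3:Add2
cycle 9: stall // r0:Add1,r1:0,r2:Mul1,r3:Add2

STATUS = TAG Add2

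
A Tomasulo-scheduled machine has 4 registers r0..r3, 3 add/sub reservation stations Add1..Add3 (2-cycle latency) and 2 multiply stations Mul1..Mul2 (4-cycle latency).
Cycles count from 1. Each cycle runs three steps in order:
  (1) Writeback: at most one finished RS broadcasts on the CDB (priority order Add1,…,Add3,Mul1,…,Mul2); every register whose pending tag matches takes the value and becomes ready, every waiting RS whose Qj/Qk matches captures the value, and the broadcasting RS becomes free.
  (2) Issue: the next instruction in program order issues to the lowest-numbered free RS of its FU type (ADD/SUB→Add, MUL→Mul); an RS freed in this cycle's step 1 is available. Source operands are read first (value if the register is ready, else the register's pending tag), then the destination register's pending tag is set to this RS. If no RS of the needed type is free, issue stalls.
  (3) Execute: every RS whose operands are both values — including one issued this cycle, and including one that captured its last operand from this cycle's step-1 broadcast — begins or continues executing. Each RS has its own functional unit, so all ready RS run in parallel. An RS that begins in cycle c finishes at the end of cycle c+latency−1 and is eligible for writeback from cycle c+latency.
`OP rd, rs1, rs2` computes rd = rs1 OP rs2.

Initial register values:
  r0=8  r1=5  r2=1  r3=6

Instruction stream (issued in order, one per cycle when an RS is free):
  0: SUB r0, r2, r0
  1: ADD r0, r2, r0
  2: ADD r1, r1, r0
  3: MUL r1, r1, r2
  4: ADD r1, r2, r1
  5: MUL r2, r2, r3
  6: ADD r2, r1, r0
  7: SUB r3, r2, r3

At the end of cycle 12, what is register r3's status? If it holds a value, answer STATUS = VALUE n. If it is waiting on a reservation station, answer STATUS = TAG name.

STATUS = TAG Add3

cycle 1: issue SUB r0<-Add1 // r0:Add1,r1:5,r2:1,r3:6
cycle 2: issue ADD r0<-Add2 // r0:Add2,r1:5,r2:1,r3:6
cycle 3: CDB Add1=-7; issue ADD r1<-Add1 // r0:Add2,r1:Add1,r2:1,r3:6
cycle 4: issue MUL r1<-Mul1 // r0:Add2,r1:Mul1,r2:1,r3:6
cycle 5: CDB Add2=-6; issue ADD r1<-Add2 // r0:-6,r1:Add2,r2:1,r3:6
cycle 6: issue MUL r2<-Mul2 // r0:-6,r1:Add2,r2:Mul2,r3:6
cycle 7: CDB Add1=-1; issue ADD r2<-Add1 // r0:-6,r1:Add2,r2:Add1,r3:6
cycle 8: issue SUB r3<-Add3 // r0:-6,r1:Add2,r2:Add1,r3:Add3
cycle 9: - // r0:-6,r1:Add2,r2:Add1,r3:Add3
cycle 10: CDB Mul2=6 // r0:-6,r1:Add2,r2:Add1,r3:Add3
cycle 11: CDB Mul1=-1 // r0:-6,r1:Add2,r2:Add1,r3:Add3
cycle 12: - // r0:-6,r1:Add2,r2:Add1,r3:Add3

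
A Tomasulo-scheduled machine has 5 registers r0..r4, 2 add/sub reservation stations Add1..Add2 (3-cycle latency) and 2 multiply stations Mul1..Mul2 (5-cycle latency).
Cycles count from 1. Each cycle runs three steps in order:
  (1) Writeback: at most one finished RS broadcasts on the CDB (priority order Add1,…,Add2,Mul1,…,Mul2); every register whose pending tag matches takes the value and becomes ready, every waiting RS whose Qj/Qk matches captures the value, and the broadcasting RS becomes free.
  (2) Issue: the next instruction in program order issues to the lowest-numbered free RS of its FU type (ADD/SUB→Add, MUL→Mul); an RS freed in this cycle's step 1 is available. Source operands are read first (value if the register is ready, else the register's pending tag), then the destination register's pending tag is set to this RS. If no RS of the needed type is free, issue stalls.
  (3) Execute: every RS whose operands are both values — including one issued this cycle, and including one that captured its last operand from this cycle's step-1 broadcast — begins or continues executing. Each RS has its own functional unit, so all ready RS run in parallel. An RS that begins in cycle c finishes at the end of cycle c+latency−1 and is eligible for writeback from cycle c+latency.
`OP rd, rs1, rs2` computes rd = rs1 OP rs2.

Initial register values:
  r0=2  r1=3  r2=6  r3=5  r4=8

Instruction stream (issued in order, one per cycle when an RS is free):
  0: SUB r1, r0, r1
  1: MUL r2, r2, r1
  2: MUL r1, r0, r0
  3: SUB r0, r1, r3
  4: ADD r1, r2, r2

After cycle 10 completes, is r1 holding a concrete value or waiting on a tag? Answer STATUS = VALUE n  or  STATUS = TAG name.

cycle 1: issue SUB r1<-Add1 // r0:2,r1:Add1,r2:6,r3:5,r4:8
cycle 2: issue MUL r2<-Mul1 // r0:2,r1:Add1,r2:Mul1,r3:5,r4:8
cycle 3: issue MUL r1<-Mul2 // r0:2,r1:Mul2,r2:Mul1,r3:5,r4:8
cycle 4: CDB Add1=-1; issue SUB r0<-Add1 // r0:Add1,r1:Mul2,r2:Mul1,r3:5,r4:8
cycle 5: issue ADD r1<-Add2 // r0:Add1,r1:Add2,r2:Mul1,r3:5,r4:8
cycle 6: - // r0:Add1,r1:Add2,r2:Mul1,r3:5,r4:8
cycle 7: - // r0:Add1,r1:Add2,r2:Mul1,r3:5,r4:8
cycle 8: CDB Mul2=4 // r0:Add1,r1:Add2,r2:Mul1,r3:5,r4:8
cycle 9: CDB Mul1=-6 // r0:Add1,r1:Add2,r2:-6,r3:5,r4:8
cycle 10: - // r0:Add1,r1:Add2,r2:-6,r3:5,r4:8

STATUS = TAG Add2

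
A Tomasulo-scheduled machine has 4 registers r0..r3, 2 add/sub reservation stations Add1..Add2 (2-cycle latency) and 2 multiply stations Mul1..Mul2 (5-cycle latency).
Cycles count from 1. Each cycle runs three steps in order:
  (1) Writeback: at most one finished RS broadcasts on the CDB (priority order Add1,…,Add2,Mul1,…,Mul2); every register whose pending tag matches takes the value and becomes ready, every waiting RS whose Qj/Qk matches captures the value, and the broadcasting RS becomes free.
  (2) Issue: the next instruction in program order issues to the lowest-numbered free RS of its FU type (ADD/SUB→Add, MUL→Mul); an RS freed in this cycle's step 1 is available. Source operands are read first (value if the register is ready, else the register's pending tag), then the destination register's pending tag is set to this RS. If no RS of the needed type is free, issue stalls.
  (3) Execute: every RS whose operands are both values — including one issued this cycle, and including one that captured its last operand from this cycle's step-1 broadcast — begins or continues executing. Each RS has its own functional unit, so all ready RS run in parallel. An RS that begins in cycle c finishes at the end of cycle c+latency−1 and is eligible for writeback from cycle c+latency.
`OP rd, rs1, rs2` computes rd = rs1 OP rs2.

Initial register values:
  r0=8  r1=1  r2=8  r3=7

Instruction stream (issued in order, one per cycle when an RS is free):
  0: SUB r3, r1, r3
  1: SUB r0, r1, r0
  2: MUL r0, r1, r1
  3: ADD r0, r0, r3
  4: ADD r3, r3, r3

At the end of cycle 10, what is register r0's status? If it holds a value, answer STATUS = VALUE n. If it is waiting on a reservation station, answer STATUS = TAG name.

STATUS = VALUE -5

cycle 1: issue SUB r3<-Add1 // r0:8,r1:1,r2:8,r3:Add1
cycle 2: issue SUB r0<-Add2 // r0:Add2,r1:1,r2:8,r3:Add1
cycle 3: CDB Add1=-6; issue MUL r0<-Mul1 // r0:Mul1,r1:1,r2:8,r3:-6
cycle 4: CDB Add2=-7; issue ADD r0<-Add1 // r0:Add1,r1:1,r2:8,r3:-6
cycle 5: issue ADD r3<-Add2 // r0:Add1,r1:1,r2:8,r3:Add2
cycle 6: - // r0:Add1,r1:1,r2:8,r3:Add2
cycle 7: CDB Add2=-12 // r0:Add1,r1:1,r2:8,r3:-12
cycle 8: CDB Mul1=1 // r0:Add1,r1:1,r2:8,r3:-12
cycle 9: - // r0:Add1,r1:1,r2:8,r3:-12
cycle 10: CDB Add1=-5 // r0:-5,r1:1,r2:8,r3:-12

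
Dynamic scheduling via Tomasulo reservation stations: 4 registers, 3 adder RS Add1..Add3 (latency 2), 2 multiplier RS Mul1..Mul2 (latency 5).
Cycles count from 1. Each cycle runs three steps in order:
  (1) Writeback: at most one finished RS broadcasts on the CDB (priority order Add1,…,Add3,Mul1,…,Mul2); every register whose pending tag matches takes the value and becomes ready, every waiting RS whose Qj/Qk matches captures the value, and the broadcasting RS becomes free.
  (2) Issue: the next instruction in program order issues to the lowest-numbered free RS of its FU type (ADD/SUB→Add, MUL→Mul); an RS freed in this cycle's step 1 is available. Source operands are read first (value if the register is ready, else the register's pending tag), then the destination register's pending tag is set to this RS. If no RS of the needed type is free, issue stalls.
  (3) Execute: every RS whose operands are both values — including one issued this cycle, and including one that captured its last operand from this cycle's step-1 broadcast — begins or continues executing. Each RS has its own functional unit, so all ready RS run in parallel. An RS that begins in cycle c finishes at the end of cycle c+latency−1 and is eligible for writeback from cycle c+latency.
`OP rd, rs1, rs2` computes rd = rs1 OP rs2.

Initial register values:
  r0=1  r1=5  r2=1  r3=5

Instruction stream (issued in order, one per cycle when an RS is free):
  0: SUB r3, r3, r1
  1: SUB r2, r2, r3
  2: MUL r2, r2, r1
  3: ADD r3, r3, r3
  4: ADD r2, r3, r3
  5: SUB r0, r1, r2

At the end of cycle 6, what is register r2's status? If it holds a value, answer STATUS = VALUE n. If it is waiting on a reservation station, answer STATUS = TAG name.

cycle 1: issue SUB r3<-Add1 // r0:1,r1:5,r2:1,r3:Add1
cycle 2: issue SUB r2<-Add2 // r0:1,r1:5,r2:Add2,r3:Add1
cycle 3: CDB Add1=0; issue MUL r2<-Mul1 // r0:1,r1:5,r2:Mul1,r3:0
cycle 4: issue ADD r3<-Add1 // r0:1,r1:5,r2:Mul1,r3:Add1
cycle 5: CDB Add2=1; issue ADD r2<-Add2 // r0:1,r1:5,r2:Add2,r3:Add1
cycle 6: CDB Add1=0; issue SUB r0<-Add1 // r0:Add1,r1:5,r2:Add2,r3:0

STATUS = TAG Add2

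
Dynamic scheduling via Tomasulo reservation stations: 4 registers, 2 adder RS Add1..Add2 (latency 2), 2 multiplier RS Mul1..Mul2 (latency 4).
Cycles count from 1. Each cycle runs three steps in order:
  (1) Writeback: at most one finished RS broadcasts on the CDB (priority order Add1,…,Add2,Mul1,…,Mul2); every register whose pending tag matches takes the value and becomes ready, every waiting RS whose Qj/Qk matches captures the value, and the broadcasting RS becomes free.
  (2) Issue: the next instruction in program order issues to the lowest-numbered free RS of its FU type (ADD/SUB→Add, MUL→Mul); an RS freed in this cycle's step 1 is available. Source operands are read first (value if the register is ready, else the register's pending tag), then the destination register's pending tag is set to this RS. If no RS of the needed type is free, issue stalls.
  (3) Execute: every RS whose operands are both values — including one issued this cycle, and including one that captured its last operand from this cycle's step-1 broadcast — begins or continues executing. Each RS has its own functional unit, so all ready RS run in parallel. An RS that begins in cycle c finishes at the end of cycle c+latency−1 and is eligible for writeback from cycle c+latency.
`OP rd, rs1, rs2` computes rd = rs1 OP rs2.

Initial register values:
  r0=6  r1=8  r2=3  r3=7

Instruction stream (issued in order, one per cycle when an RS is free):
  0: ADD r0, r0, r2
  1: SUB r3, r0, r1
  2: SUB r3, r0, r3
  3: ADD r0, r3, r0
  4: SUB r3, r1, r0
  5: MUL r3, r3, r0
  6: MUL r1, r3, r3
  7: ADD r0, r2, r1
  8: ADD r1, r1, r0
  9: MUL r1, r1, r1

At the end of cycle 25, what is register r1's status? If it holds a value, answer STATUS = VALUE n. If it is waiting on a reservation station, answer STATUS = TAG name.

cycle 1: issue ADD r0<-Add1 // r0:Add1,r1:8,r2:3,r3:7
cycle 2: issue SUB r3<-Add2 // r0:Add1,r1:8,r2:3,r3:Add2
cycle 3: CDB Add1=9; issue SUB r3<-Add1 // r0:9,r1:8,r2:3,r3:Add1
cycle 4: stall // r0:9,r1:8,r2:3,r3:Add1
cycle 5: CDB Add2=1; issue ADD r0<-Add2 // r0:Add2,r1:8,r2:3,r3:Add1
cycle 6: stall // r0:Add2,r1:8,r2:3,r3:Add1
cycle 7: CDB Add1=8; issue SUB r3<-Add1 // r0:Add2,r1:8,r2:3,r3:Add1
cycle 8: issue MUL r3<-Mul1 // r0:Add2,r1:8,r2:3,r3:Mul1
cycle 9: CDB Add2=17; issue MUL r1<-Mul2 // r0:17,r1:Mul2,r2:3,r3:Mul1
cycle 10: issue ADD r0<-Add2 // r0:Add2,r1:Mul2,r2:3,r3:Mul1
cycle 11: CDB Add1=-9; issue ADD r1<-Add1 // r0:Add2,r1:Add1,r2:3,r3:Mul1
cycle 12: stall // r0:Add2,r1:Add1,r2:3,r3:Mul1
cycle 13: stall // r0:Add2,r1:Add1,r2:3,r3:Mul1
cycle 14: stall // r0:Add2,r1:Add1,r2:3,r3:Mul1
cycle 15: CDB Mul1=-153; issue MUL r1<-Mul1 // r0:Add2,r1:Mul1,r2:3,r3:-153
cycle 16: - // r0:Add2,r1:Mul1,r2:3,r3:-153
cycle 17: - // r0:Add2,r1:Mul1,r2:3,r3:-153
cycle 18: - // r0:Add2,r1:Mul1,r2:3,r3:-153
cycle 19: CDB Mul2=23409 // r0:Add2,r1:Mul1,r2:3,r3:-153
cycle 20: - // r0:Add2,r1:Mul1,r2:3,r3:-153
cycle 21: CDB Add2=23412 // r0:23412,r1:Mul1,r2:3,r3:-153
cycle 22: - // r0:23412,r1:Mul1,r2:3,r3:-153
cycle 23: CDB Add1=46821 // r0:23412,r1:Mul1,r2:3,r3:-153
cycle 24: - // r0:23412,r1:Mul1,r2:3,r3:-153
cycle 25: - // r0:23412,r1:Mul1,r2:3,r3:-153

STATUS = TAG Mul1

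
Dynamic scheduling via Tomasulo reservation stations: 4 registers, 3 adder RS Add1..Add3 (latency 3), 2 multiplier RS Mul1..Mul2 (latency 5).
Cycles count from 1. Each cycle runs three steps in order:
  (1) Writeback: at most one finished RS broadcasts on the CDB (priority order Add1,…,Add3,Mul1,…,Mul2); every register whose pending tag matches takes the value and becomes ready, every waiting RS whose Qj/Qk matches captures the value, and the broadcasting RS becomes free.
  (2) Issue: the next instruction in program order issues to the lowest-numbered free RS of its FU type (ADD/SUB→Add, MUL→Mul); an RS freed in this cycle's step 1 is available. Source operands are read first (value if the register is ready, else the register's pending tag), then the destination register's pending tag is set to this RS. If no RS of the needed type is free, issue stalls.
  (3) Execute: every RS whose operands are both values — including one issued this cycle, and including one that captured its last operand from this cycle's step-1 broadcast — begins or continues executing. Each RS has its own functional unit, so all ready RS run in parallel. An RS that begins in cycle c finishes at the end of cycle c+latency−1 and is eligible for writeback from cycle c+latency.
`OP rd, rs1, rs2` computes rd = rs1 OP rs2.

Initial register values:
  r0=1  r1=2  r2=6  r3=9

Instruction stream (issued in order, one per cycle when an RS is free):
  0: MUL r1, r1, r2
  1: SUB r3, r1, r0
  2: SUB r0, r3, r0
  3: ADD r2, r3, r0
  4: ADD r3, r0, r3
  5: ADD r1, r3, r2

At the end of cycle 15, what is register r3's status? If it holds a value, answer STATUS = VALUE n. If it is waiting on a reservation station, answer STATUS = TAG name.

STATUS = VALUE 21

  c1: issue MUL r1<-Mul1  regs: r0:1,r1:Mul1,r2:6,r3:9
  c2: issue SUB r3<-Add1  regs: r0:1,r1:Mul1,r2:6,r3:Add1
  c3: issue SUB r0<-Add2  regs: r0:Add2,r1:Mul1,r2:6,r3:Add1
  c4: issue ADD r2<-Add3  regs: r0:Add2,r1:Mul1,r2:Add3,r3:Add1
  c5: stall  regs: r0:Add2,r1:Mul1,r2:Add3,r3:Add1
  c6: CDB Mul1=12; stall  regs: r0:Add2,r1:12,r2:Add3,r3:Add1
  c7: stall  regs: r0:Add2,r1:12,r2:Add3,r3:Add1
  c8: stall  regs: r0:Add2,r1:12,r2:Add3,r3:Add1
  c9: CDB Add1=11; issue ADD r3<-Add1  regs: r0:Add2,r1:12,r2:Add3,r3:Add1
  c10: stall  regs: r0:Add2,r1:12,r2:Add3,r3:Add1
  c11: stall  regs: r0:Add2,r1:12,r2:Add3,r3:Add1
  c12: CDB Add2=10; issue ADD r1<-Add2  regs: r0:10,r1:Add2,r2:Add3,r3:Add1
  c13: -  regs: r0:10,r1:Add2,r2:Add3,r3:Add1
  c14: -  regs: r0:10,r1:Add2,r2:Add3,r3:Add1
  c15: CDB Add1=21  regs: r0:10,r1:Add2,r2:Add3,r3:21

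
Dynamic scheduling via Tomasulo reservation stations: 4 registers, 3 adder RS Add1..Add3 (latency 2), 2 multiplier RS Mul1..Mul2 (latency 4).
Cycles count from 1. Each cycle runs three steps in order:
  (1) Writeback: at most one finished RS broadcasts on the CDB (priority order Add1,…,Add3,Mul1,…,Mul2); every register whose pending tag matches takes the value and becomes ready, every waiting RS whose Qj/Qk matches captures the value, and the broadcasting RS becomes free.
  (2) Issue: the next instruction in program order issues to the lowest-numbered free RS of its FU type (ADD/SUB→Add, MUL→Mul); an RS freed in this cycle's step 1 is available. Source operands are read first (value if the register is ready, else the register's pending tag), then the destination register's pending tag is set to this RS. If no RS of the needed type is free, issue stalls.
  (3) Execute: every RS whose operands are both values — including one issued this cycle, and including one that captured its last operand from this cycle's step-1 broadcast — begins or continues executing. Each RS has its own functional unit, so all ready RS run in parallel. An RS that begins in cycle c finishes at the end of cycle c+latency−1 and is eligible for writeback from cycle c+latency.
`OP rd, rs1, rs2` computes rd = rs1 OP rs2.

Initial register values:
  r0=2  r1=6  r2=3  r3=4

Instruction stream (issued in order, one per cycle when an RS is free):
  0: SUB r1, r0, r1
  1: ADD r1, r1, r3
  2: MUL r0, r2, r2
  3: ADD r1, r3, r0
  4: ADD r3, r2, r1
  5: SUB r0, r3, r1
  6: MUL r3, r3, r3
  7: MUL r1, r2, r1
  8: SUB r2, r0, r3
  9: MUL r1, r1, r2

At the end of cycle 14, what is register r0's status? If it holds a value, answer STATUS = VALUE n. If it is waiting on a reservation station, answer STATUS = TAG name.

STATUS = VALUE 3

c1: issue SUB r1<-Add1 | r0:2,r1:Add1,r2:3,r3:4
c2: issue ADD r1<-Add2 | r0:2,r1:Add2,r2:3,r3:4
c3: CDB Add1=-4; issue MUL r0<-Mul1 | r0:Mul1,r1:Add2,r2:3,r3:4
c4: issue ADD r1<-Add1 | r0:Mul1,r1:Add1,r2:3,r3:4
c5: CDB Add2=0; issue ADD r3<-Add2 | r0:Mul1,r1:Add1,r2:3,r3:Add2
c6: issue SUB r0<-Add3 | r0:Add3,r1:Add1,r2:3,r3:Add2
c7: CDB Mul1=9; issue MUL r3<-Mul1 | r0:Add3,r1:Add1,r2:3,r3:Mul1
c8: issue MUL r1<-Mul2 | r0:Add3,r1:Mul2,r2:3,r3:Mul1
c9: CDB Add1=13; issue SUB r2<-Add1 | r0:Add3,r1:Mul2,r2:Add1,r3:Mul1
c10: stall | r0:Add3,r1:Mul2,r2:Add1,r3:Mul1
c11: CDB Add2=16; stall | r0:Add3,r1:Mul2,r2:Add1,r3:Mul1
c12: stall | r0:Add3,r1:Mul2,r2:Add1,r3:Mul1
c13: CDB Add3=3; stall | r0:3,r1:Mul2,r2:Add1,r3:Mul1
c14: CDB Mul2=39; issue MUL r1<-Mul2 | r0:3,r1:Mul2,r2:Add1,r3:Mul1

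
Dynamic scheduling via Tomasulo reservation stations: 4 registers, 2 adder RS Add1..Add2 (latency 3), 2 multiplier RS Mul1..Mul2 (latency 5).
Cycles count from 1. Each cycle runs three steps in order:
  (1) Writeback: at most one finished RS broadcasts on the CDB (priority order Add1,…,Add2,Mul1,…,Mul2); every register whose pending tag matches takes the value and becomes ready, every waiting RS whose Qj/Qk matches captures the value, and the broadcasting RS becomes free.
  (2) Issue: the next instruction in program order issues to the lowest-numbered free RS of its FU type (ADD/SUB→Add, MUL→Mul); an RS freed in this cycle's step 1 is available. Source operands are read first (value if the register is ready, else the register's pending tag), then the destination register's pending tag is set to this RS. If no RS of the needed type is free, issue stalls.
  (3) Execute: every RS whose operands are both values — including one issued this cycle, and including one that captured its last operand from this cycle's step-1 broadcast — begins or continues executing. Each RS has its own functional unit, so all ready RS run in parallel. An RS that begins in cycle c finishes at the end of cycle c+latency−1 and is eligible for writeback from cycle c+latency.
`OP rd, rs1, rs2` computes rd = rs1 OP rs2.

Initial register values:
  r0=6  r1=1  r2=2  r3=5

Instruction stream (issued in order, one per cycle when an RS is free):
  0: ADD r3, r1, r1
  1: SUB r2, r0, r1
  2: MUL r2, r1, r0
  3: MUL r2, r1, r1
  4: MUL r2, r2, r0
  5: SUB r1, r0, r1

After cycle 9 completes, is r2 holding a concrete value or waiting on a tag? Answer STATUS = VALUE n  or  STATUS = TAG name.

STATUS = TAG Mul1

  c1: issue ADD r3<-Add1  regs: r0:6,r1:1,r2:2,r3:Add1
  c2: issue SUB r2<-Add2  regs: r0:6,r1:1,r2:Add2,r3:Add1
  c3: issue MUL r2<-Mul1  regs: r0:6,r1:1,r2:Mul1,r3:Add1
  c4: CDB Add1=2; issue MUL r2<-Mul2  regs: r0:6,r1:1,r2:Mul2,r3:2
  c5: CDB Add2=5; stall  regs: r0:6,r1:1,r2:Mul2,r3:2
  c6: stall  regs: r0:6,r1:1,r2:Mul2,r3:2
  c7: stall  regs: r0:6,r1:1,r2:Mul2,r3:2
  c8: CDB Mul1=6; issue MUL r2<-Mul1  regs: r0:6,r1:1,r2:Mul1,r3:2
  c9: CDB Mul2=1; issue SUB r1<-Add1  regs: r0:6,r1:Add1,r2:Mul1,r3:2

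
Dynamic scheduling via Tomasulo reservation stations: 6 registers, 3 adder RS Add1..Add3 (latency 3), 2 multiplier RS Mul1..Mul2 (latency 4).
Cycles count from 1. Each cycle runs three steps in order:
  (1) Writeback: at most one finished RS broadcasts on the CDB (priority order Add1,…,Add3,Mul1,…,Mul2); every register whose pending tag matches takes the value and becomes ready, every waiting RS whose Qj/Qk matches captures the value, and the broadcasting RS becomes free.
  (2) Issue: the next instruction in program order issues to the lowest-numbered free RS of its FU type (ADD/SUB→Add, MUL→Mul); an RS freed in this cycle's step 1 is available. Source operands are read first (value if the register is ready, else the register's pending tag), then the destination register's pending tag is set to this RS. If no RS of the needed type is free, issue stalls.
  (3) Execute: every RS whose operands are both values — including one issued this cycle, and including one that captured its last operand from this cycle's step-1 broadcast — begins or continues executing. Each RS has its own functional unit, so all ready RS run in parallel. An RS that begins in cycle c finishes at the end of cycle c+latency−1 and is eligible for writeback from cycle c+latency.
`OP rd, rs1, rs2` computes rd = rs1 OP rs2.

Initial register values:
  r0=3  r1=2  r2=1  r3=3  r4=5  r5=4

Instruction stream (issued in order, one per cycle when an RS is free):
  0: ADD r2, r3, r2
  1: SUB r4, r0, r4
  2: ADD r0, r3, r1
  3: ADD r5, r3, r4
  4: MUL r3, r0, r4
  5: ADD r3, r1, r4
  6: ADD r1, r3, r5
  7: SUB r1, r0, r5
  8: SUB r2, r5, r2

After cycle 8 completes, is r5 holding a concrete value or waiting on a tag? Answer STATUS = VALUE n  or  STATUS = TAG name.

STATUS = VALUE 1

  c1: issue ADD r2<-Add1  regs: r0:3,r1:2,r2:Add1,r3:3,r4:5,r5:4
  c2: issue SUB r4<-Add2  regs: r0:3,r1:2,r2:Add1,r3:3,r4:Add2,r5:4
  c3: issue ADD r0<-Add3  regs: r0:Add3,r1:2,r2:Add1,r3:3,r4:Add2,r5:4
  c4: CDB Add1=4; issue ADD r5<-Add1  regs: r0:Add3,r1:2,r2:4,r3:3,r4:Add2,r5:Add1
  c5: CDB Add2=-2; issue MUL r3<-Mul1  regs: r0:Add3,r1:2,r2:4,r3:Mul1,r4:-2,r5:Add1
  c6: CDB Add3=5; issue ADD r3<-Add2  regs: r0:5,r1:2,r2:4,r3:Add2,r4:-2,r5:Add1
  c7: issue ADD r1<-Add3  regs: r0:5,r1:Add3,r2:4,r3:Add2,r4:-2,r5:Add1
  c8: CDB Add1=1; issue SUB r1<-Add1  regs: r0:5,r1:Add1,r2:4,r3:Add2,r4:-2,r5:1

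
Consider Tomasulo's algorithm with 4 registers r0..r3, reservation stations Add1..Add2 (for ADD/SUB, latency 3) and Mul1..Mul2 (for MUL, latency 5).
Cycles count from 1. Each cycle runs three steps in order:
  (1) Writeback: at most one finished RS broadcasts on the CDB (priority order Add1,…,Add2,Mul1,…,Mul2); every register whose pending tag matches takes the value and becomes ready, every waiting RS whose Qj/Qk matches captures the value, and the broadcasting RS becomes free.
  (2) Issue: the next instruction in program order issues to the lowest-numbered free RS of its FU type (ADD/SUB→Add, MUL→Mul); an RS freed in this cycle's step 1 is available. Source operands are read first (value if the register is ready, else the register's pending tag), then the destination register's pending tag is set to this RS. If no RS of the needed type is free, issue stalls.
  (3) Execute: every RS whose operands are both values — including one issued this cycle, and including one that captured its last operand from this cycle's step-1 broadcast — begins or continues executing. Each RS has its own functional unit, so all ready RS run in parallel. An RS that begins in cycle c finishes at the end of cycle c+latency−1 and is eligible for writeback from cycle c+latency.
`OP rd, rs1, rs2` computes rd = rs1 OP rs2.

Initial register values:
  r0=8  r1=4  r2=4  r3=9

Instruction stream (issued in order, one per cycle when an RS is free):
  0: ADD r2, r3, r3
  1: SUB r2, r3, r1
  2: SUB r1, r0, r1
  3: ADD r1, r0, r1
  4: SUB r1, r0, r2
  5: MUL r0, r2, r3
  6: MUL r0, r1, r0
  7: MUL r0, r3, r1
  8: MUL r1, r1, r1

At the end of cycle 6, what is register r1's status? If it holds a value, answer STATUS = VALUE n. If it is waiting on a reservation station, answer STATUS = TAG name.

STATUS = TAG Add2

c1: issue ADD r2<-Add1 | r0:8,r1:4,r2:Add1,r3:9
c2: issue SUB r2<-Add2 | r0:8,r1:4,r2:Add2,r3:9
c3: stall | r0:8,r1:4,r2:Add2,r3:9
c4: CDB Add1=18; issue SUB r1<-Add1 | r0:8,r1:Add1,r2:Add2,r3:9
c5: CDB Add2=5; issue ADD r1<-Add2 | r0:8,r1:Add2,r2:5,r3:9
c6: stall | r0:8,r1:Add2,r2:5,r3:9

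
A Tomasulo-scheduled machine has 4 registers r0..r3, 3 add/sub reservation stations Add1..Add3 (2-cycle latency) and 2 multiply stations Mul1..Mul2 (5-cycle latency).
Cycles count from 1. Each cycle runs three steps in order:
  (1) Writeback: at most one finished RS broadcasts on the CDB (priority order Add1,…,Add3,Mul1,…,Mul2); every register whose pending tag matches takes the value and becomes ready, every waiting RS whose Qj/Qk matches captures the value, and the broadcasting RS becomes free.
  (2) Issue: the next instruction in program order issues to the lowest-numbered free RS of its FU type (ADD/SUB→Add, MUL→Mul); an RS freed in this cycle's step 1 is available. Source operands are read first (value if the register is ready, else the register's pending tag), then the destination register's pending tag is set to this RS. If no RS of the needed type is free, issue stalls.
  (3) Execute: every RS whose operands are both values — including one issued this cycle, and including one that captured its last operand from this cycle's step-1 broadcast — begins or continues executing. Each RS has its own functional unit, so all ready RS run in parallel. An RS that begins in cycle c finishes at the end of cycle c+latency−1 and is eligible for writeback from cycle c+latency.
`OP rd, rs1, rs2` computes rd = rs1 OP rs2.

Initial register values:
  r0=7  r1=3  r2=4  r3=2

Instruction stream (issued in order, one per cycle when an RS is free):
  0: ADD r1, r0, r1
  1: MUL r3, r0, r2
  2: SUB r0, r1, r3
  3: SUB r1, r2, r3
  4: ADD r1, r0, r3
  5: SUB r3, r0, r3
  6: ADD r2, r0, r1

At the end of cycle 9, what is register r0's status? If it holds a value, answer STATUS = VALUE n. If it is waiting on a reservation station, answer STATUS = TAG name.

STATUS = VALUE -18

c1: issue ADD r1<-Add1 | r0:7,r1:Add1,r2:4,r3:2
c2: issue MUL r3<-Mul1 | r0:7,r1:Add1,r2:4,r3:Mul1
c3: CDB Add1=10; issue SUB r0<-Add1 | r0:Add1,r1:10,r2:4,r3:Mul1
c4: issue SUB r1<-Add2 | r0:Add1,r1:Add2,r2:4,r3:Mul1
c5: issue ADD r1<-Add3 | r0:Add1,r1:Add3,r2:4,r3:Mul1
c6: stall | r0:Add1,r1:Add3,r2:4,r3:Mul1
c7: CDB Mul1=28; stall | r0:Add1,r1:Add3,r2:4,r3:28
c8: stall | r0:Add1,r1:Add3,r2:4,r3:28
c9: CDB Add1=-18; issue SUB r3<-Add1 | r0:-18,r1:Add3,r2:4,r3:Add1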